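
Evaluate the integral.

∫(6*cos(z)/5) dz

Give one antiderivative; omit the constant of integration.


Answer: 6*sin(z)/5.


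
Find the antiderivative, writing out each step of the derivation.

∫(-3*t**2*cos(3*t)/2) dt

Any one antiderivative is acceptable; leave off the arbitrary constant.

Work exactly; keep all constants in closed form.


Step 1. Integrate ∫(-3*t**2*cos(3*t)/2) dt by parts with u = t**2, dv = (-3*cos(3*t)/2) dt, so v = -sin(3*t)/2: now -t**2*sin(3*t)/2 + ∫(t*sin(3*t)) dt.
Step 2. Integrate ∫(t*sin(3*t)) dt by parts with u = t, dv = (sin(3*t)) dt, so v = -cos(3*t)/3: now -t**2*sin(3*t)/2 - t*cos(3*t)/3 + ∫(cos(3*t)/3) dt.
Step 3. Evaluate the standard form: now -t**2*sin(3*t)/2 - t*cos(3*t)/3 + sin(3*t)/9.
Answer: -t**2*sin(3*t)/2 - t*cos(3*t)/3 + sin(3*t)/9.


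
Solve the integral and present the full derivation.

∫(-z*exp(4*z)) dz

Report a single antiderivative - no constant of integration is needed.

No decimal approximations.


Step 1. Integrate ∫(-z*exp(4*z)) dz by parts with u = z, dv = (-exp(4*z)) dz, so v = -exp(4*z)/4: now -z*exp(4*z)/4 + ∫(exp(4*z)/4) dz.
Step 2. Evaluate the standard form: now -z*exp(4*z)/4 + exp(4*z)/16.
Answer: -z*exp(4*z)/4 + exp(4*z)/16.


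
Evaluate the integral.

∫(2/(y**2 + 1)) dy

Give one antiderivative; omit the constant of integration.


Answer: 2*atan(y).


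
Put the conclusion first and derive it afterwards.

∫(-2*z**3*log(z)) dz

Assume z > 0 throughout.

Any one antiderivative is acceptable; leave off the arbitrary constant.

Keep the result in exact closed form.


The answer is -z**4*log(z)/2 + z**4/8.
Step 1. Integrate ∫(-2*z**3*log(z)) dz by parts with u = log(z), dv = (-2*z**3) dz, so v = -z**4/2 [assuming z > 0]: now -z**4*log(z)/2 + ∫(z**3/2) dz.
Step 2. Evaluate the standard form: now -z**4*log(z)/2 + z**4/8.
Answer: -z**4*log(z)/2 + z**4/8.


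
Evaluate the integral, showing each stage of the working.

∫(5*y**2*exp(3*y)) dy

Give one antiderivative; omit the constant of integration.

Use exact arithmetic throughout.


Step 1. Integrate ∫(5*y**2*exp(3*y)) dy by parts with u = y**2, dv = (5*exp(3*y)) dy, so v = 5*exp(3*y)/3: now 5*y**2*exp(3*y)/3 + ∫(-10*y*exp(3*y)/3) dy.
Step 2. Integrate ∫(-10*y*exp(3*y)/3) dy by parts with u = y, dv = (-10*exp(3*y)/3) dy, so v = -10*exp(3*y)/9: now 5*y**2*exp(3*y)/3 - 10*y*exp(3*y)/9 + ∫(10*exp(3*y)/9) dy.
Step 3. Evaluate the standard form: now 5*y**2*exp(3*y)/3 - 10*y*exp(3*y)/9 + 10*exp(3*y)/27.
Answer: 5*y**2*exp(3*y)/3 - 10*y*exp(3*y)/9 + 10*exp(3*y)/27.


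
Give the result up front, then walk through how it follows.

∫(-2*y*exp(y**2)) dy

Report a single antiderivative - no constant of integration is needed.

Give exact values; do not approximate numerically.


The answer is -exp(y**2).
Step 1. Substitute u = y**2, turning ∫(-2*y*exp(y**2)) dy into ∫(-exp(u)) du: now ∫(-exp(u)) du.
Step 2. Evaluate the standard form: now -exp(u).
Step 3. Substitute back u = y**2: now -exp(y**2).
Answer: -exp(y**2).


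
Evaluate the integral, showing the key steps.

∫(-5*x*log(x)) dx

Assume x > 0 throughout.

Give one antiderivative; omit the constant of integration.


Step 1. Integrate ∫(-5*x*log(x)) dx by parts with u = log(x), dv = (-5*x) dx, so v = -5*x**2/2 [assuming x > 0]: now -5*x**2*log(x)/2 + ∫(5*x/2) dx.
Step 2. Evaluate the standard form: now -5*x**2*log(x)/2 + 5*x**2/4.
Answer: -5*x**2*log(x)/2 + 5*x**2/4.


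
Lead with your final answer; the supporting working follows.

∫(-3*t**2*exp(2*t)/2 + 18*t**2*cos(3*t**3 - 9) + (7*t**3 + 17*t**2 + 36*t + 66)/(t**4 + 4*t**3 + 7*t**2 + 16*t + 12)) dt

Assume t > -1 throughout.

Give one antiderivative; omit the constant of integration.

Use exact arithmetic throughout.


The answer is -3*t**2*exp(2*t)/4 + 3*t*exp(2*t)/4 - 3*exp(2*t)/8 + 4*log(t + 1) + 3*log(t + 3) + 2*sin(3*t**3 - 9) + atan(t/2).
Step 1. Rewrite: now ∫(-3*t**2*exp(2*t)/2) dt + ∫(18*t**2*cos(3*t**3 - 9)) dt + ∫((7*t**3 + 17*t**2 + 36*t + 66)/(t**4 + 4*t**3 + 7*t**2 + 16*t + 12)) dt.
Step 2. Integrate ∫(-3*t**2*exp(2*t)/2) dt by parts with u = t**2, dv = (-3*exp(2*t)/2) dt, so v = -3*exp(2*t)/4: now -3*t**2*exp(2*t)/4 + ∫(3*t*exp(2*t)/2) dt + ∫(18*t**2*cos(3*t**3 - 9)) dt + ∫((7*t**3 + 17*t**2 + 36*t + 66)/(t**4 + 4*t**3 + 7*t**2 + 16*t + 12)) dt.
Step 3. Integrate ∫(3*t*exp(2*t)/2) dt by parts with u = t, dv = (3*exp(2*t)/2) dt, so v = 3*exp(2*t)/4: now -3*t**2*exp(2*t)/4 + 3*t*exp(2*t)/4 + ∫(18*t**2*cos(3*t**3 - 9)) dt + ∫((7*t**3 + 17*t**2 + 36*t + 66)/(t**4 + 4*t**3 + 7*t**2 + 16*t + 12)) dt + ∫(-3*exp(2*t)/4) dt.
Step 4. Evaluate the standard form: now -3*t**2*exp(2*t)/4 + 3*t*exp(2*t)/4 - 3*exp(2*t)/8 + ∫(18*t**2*cos(3*t**3 - 9)) dt + ∫((7*t**3 + 17*t**2 + 36*t + 66)/(t**4 + 4*t**3 + 7*t**2 + 16*t + 12)) dt.
Step 5. Substitute u = t**3 - 3, turning ∫(18*t**2*cos(3*t**3 - 9)) dt into ∫(6*cos(3*u)) du: now -3*t**2*exp(2*t)/4 + 3*t*exp(2*t)/4 - 3*exp(2*t)/8 + ∫((7*t**3 + 17*t**2 + 36*t + 66)/(t**4 + 4*t**3 + 7*t**2 + 16*t + 12)) dt + ∫(6*cos(3*u)) du.
Step 6. Evaluate the standard form: now -3*t**2*exp(2*t)/4 + 3*t*exp(2*t)/4 - 3*exp(2*t)/8 + 2*sin(3*u) + ∫((7*t**3 + 17*t**2 + 36*t + 66)/(t**4 + 4*t**3 + 7*t**2 + 16*t + 12)) dt.
Step 7. Substitute back u = t**3 - 3: now -3*t**2*exp(2*t)/4 + 3*t*exp(2*t)/4 - 3*exp(2*t)/8 + 2*sin(3*t**3 - 9) + ∫((7*t**3 + 17*t**2 + 36*t + 66)/(t**4 + 4*t**3 + 7*t**2 + 16*t + 12)) dt.
Step 8. Decompose ∫((7*t**3 + 17*t**2 + 36*t + 66)/(t**4 + 4*t**3 + 7*t**2 + 16*t + 12)) dt by partial fractions, (7*t**3 + 17*t**2 + 36*t + 66)/(t**4 + 4*t**3 + 7*t**2 + 16*t + 12) = 2/(t**2 + 4) + 3/(t + 3) + 4/(t + 1): now -3*t**2*exp(2*t)/4 + 3*t*exp(2*t)/4 - 3*exp(2*t)/8 + 2*sin(3*t**3 - 9) + ∫(4/(t + 1)) dt + ∫(3/(t + 3)) dt + ∫(2/(t**2 + 4)) dt.
Step 9. Evaluate the standard form [assuming t > -3]: now -3*t**2*exp(2*t)/4 + 3*t*exp(2*t)/4 - 3*exp(2*t)/8 + 3*log(t + 3) + 2*sin(3*t**3 - 9) + ∫(4/(t + 1)) dt + ∫(2/(t**2 + 4)) dt.
Step 10. Evaluate the standard form [assuming t > -1]: now -3*t**2*exp(2*t)/4 + 3*t*exp(2*t)/4 - 3*exp(2*t)/8 + 4*log(t + 1) + 3*log(t + 3) + 2*sin(3*t**3 - 9) + ∫(2/(t**2 + 4)) dt.
Step 11. Evaluate the standard form: now -3*t**2*exp(2*t)/4 + 3*t*exp(2*t)/4 - 3*exp(2*t)/8 + 4*log(t + 1) + 3*log(t + 3) + 2*sin(3*t**3 - 9) + atan(t/2).
Answer: -3*t**2*exp(2*t)/4 + 3*t*exp(2*t)/4 - 3*exp(2*t)/8 + 4*log(t + 1) + 3*log(t + 3) + 2*sin(3*t**3 - 9) + atan(t/2).


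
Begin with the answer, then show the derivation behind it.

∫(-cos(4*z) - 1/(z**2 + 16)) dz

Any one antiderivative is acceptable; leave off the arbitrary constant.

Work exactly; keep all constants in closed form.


The answer is -sin(4*z)/4 - atan(z/4)/4.
Step 1. Rewrite: now ∫(-1/(z**2 + 16)) dz + ∫(-cos(4*z)) dz.
Step 2. Evaluate the standard form: now -atan(z/4)/4 + ∫(-cos(4*z)) dz.
Step 3. Evaluate the standard form: now -sin(4*z)/4 - atan(z/4)/4.
Answer: -sin(4*z)/4 - atan(z/4)/4.


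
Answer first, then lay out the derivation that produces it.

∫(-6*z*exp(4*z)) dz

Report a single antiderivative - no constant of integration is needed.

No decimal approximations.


The answer is -3*z*exp(4*z)/2 + 3*exp(4*z)/8.
Step 1. Integrate ∫(-6*z*exp(4*z)) dz by parts with u = z, dv = (-6*exp(4*z)) dz, so v = -3*exp(4*z)/2: now -3*z*exp(4*z)/2 + ∫(3*exp(4*z)/2) dz.
Step 2. Evaluate the standard form: now -3*z*exp(4*z)/2 + 3*exp(4*z)/8.
Answer: -3*z*exp(4*z)/2 + 3*exp(4*z)/8.


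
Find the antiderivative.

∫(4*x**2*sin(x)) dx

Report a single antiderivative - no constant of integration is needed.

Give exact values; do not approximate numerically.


Answer: -4*x**2*cos(x) + 8*x*sin(x) + 8*cos(x).


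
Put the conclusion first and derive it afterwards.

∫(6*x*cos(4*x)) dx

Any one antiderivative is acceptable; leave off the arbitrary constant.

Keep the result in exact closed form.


The answer is 3*x*sin(4*x)/2 + 3*cos(4*x)/8.
Step 1. Integrate ∫(6*x*cos(4*x)) dx by parts with u = x, dv = (6*cos(4*x)) dx, so v = 3*sin(4*x)/2: now 3*x*sin(4*x)/2 + ∫(-3*sin(4*x)/2) dx.
Step 2. Evaluate the standard form: now 3*x*sin(4*x)/2 + 3*cos(4*x)/8.
Answer: 3*x*sin(4*x)/2 + 3*cos(4*x)/8.


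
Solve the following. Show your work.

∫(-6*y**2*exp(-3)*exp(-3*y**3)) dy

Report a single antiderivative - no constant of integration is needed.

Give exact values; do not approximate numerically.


Step 1. Substitute u = y**3 + 1, turning ∫(-6*y**2*exp(-3)*exp(-3*y**3)) dy into ∫(-2*exp(-3*u)) du: now ∫(-2*exp(-3*u)) du.
Step 2. Evaluate the standard form: now 2*exp(-3*u)/3.
Step 3. Substitute back u = y**3 + 1: now 2*exp(-3*y**3 - 3)/3.
Answer: 2*exp(-3*y**3 - 3)/3.


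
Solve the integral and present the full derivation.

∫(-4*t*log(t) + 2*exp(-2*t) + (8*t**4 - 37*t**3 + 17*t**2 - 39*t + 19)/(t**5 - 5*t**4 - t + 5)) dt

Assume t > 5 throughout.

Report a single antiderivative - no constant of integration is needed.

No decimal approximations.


Step 1. Rewrite: now ∫(-4*t*log(t)) dt + ∫((8*t**4 - 37*t**3 + 17*t**2 - 39*t + 19)/(t**5 - 5*t**4 - t + 5)) dt + ∫(2*exp(-2*t)) dt.
Step 2. Evaluate the standard form: now ∫(-4*t*log(t)) dt + ∫((8*t**4 - 37*t**3 + 17*t**2 - 39*t + 19)/(t**5 - 5*t**4 - t + 5)) dt - exp(-2*t).
Step 3. Integrate ∫(-4*t*log(t)) dt by parts with u = log(t), dv = (-4*t) dt, so v = -2*t**2 [assuming t > 0]: now -2*t**2*log(t) + ∫(2*t) dt + ∫((8*t**4 - 37*t**3 + 17*t**2 - 39*t + 19)/(t**5 - 5*t**4 - t + 5)) dt - exp(-2*t).
Step 4. Evaluate the standard form: now -2*t**2*log(t) + t**2 + ∫((8*t**4 - 37*t**3 + 17*t**2 - 39*t + 19)/(t**5 - 5*t**4 - t + 5)) dt - exp(-2*t).
Step 5. Decompose ∫((8*t**4 - 37*t**3 + 17*t**2 - 39*t + 19)/(t**5 - 5*t**4 - t + 5)) dt by partial fractions, (8*t**4 - 37*t**3 + 17*t**2 - 39*t + 19)/(t**5 - 5*t**4 - t + 5) = 1/(t**2 + 1) + 5/(t + 1) + 2/(t - 1) + 1/(t - 5): now -2*t**2*log(t) + t**2 + ∫(1/(t - 5)) dt + ∫(2/(t - 1)) dt + ∫(5/(t + 1)) dt + ∫(1/(t**2 + 1)) dt - exp(-2*t).
Step 6. Evaluate the standard form [assuming t > 5]: now -2*t**2*log(t) + t**2 + log(t - 5) + ∫(2/(t - 1)) dt + ∫(5/(t + 1)) dt + ∫(1/(t**2 + 1)) dt - exp(-2*t).
Step 7. Evaluate the standard form [assuming t > -1]: now -2*t**2*log(t) + t**2 + log(t - 5) + 5*log(t + 1) + ∫(2/(t - 1)) dt + ∫(1/(t**2 + 1)) dt - exp(-2*t).
Step 8. Evaluate the standard form [assuming t > 1]: now -2*t**2*log(t) + t**2 + log(t - 5) + 2*log(t - 1) + 5*log(t + 1) + ∫(1/(t**2 + 1)) dt - exp(-2*t).
Step 9. Evaluate the standard form: now -2*t**2*log(t) + t**2 + log(t - 5) + 2*log(t - 1) + 5*log(t + 1) + atan(t) - exp(-2*t).
Answer: -2*t**2*log(t) + t**2 + log(t - 5) + 2*log(t - 1) + 5*log(t + 1) + atan(t) - exp(-2*t).


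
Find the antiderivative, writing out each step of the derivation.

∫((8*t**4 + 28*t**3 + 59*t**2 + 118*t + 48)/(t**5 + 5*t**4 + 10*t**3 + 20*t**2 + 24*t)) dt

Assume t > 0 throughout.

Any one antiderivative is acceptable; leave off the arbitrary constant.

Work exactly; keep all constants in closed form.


Step 1. Decompose ∫((8*t**4 + 28*t**3 + 59*t**2 + 118*t + 48)/(t**5 + 5*t**4 + 10*t**3 + 20*t**2 + 24*t)) dt by partial fractions, (8*t**4 + 28*t**3 + 59*t**2 + 118*t + 48)/(t**5 + 5*t**4 + 10*t**3 + 20*t**2 + 24*t) = 3/(t**2 + 4) + 3/(t + 3) + 3/(t + 2) + 2/t: now ∫(2/t) dt + ∫(3/(t + 2)) dt + ∫(3/(t + 3)) dt + ∫(3/(t**2 + 4)) dt.
Step 2. Evaluate the standard form [assuming t > -2]: now 3*log(t + 2) + ∫(2/t) dt + ∫(3/(t + 3)) dt + ∫(3/(t**2 + 4)) dt.
Step 3. Evaluate the standard form [assuming t > -3]: now 3*log(t + 2) + 3*log(t + 3) + ∫(2/t) dt + ∫(3/(t**2 + 4)) dt.
Step 4. Evaluate the standard form [assuming t > 0]: now 2*log(t) + 3*log(t + 2) + 3*log(t + 3) + ∫(3/(t**2 + 4)) dt.
Step 5. Evaluate the standard form: now 2*log(t) + 3*log(t + 2) + 3*log(t + 3) + 3*atan(t/2)/2.
Answer: 2*log(t) + 3*log(t + 2) + 3*log(t + 3) + 3*atan(t/2)/2.


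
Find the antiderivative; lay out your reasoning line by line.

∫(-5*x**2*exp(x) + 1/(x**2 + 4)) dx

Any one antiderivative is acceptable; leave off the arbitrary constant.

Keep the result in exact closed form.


Step 1. Rewrite: now ∫(-5*x**2*exp(x)) dx + ∫(1/(x**2 + 4)) dx.
Step 2. Integrate ∫(-5*x**2*exp(x)) dx by parts with u = x**2, dv = (-5*exp(x)) dx, so v = -5*exp(x): now -5*x**2*exp(x) + ∫(10*x*exp(x)) dx + ∫(1/(x**2 + 4)) dx.
Step 3. Integrate ∫(10*x*exp(x)) dx by parts with u = x, dv = (10*exp(x)) dx, so v = 10*exp(x): now -5*x**2*exp(x) + 10*x*exp(x) + ∫(1/(x**2 + 4)) dx + ∫(-10*exp(x)) dx.
Step 4. Evaluate the standard form: now -5*x**2*exp(x) + 10*x*exp(x) - 10*exp(x) + ∫(1/(x**2 + 4)) dx.
Step 5. Evaluate the standard form: now -5*x**2*exp(x) + 10*x*exp(x) - 10*exp(x) + atan(x/2)/2.
Answer: -5*x**2*exp(x) + 10*x*exp(x) - 10*exp(x) + atan(x/2)/2.


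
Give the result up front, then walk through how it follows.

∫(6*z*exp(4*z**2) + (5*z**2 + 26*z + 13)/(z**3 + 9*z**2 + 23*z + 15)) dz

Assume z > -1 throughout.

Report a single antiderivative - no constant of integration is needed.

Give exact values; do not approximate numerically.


The answer is 3*exp(4*z**2)/4 - log(z + 1) + 5*log(z + 3) + log(z + 5).
Step 1. Rewrite: now ∫(6*z*exp(4*z**2)) dz + ∫((5*z**2 + 26*z + 13)/(z**3 + 9*z**2 + 23*z + 15)) dz.
Step 2. Substitute u = z**2, turning ∫(6*z*exp(4*z**2)) dz into ∫(3*exp(4*u)) du: now ∫((5*z**2 + 26*z + 13)/(z**3 + 9*z**2 + 23*z + 15)) dz + ∫(3*exp(4*u)) du.
Step 3. Evaluate the standard form: now 3*exp(4*u)/4 + ∫((5*z**2 + 26*z + 13)/(z**3 + 9*z**2 + 23*z + 15)) dz.
Step 4. Substitute back u = z**2: now 3*exp(4*z**2)/4 + ∫((5*z**2 + 26*z + 13)/(z**3 + 9*z**2 + 23*z + 15)) dz.
Step 5. Decompose ∫((5*z**2 + 26*z + 13)/(z**3 + 9*z**2 + 23*z + 15)) dz by partial fractions, (5*z**2 + 26*z + 13)/(z**3 + 9*z**2 + 23*z + 15) = 1/(z + 5) + 5/(z + 3) - 1/(z + 1): now 3*exp(4*z**2)/4 + ∫(-1/(z + 1)) dz + ∫(5/(z + 3)) dz + ∫(1/(z + 5)) dz.
Step 6. Evaluate the standard form [assuming z > -5]: now 3*exp(4*z**2)/4 + log(z + 5) + ∫(-1/(z + 1)) dz + ∫(5/(z + 3)) dz.
Step 7. Evaluate the standard form [assuming z > -1]: now 3*exp(4*z**2)/4 - log(z + 1) + log(z + 5) + ∫(5/(z + 3)) dz.
Step 8. Evaluate the standard form [assuming z > -3]: now 3*exp(4*z**2)/4 - log(z + 1) + 5*log(z + 3) + log(z + 5).
Answer: 3*exp(4*z**2)/4 - log(z + 1) + 5*log(z + 3) + log(z + 5).


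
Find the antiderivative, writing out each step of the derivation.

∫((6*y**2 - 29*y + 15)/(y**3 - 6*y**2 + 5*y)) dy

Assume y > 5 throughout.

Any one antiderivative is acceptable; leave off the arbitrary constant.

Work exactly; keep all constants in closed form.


Step 1. Decompose ∫((6*y**2 - 29*y + 15)/(y**3 - 6*y**2 + 5*y)) dy by partial fractions, (6*y**2 - 29*y + 15)/(y**3 - 6*y**2 + 5*y) = 2/(y - 1) + 1/(y - 5) + 3/y: now ∫(3/y) dy + ∫(1/(y - 5)) dy + ∫(2/(y - 1)) dy.
Step 2. Evaluate the standard form [assuming y > 5]: now log(y - 5) + ∫(3/y) dy + ∫(2/(y - 1)) dy.
Step 3. Evaluate the standard form [assuming y > 0]: now 3*log(y) + log(y - 5) + ∫(2/(y - 1)) dy.
Step 4. Evaluate the standard form [assuming y > 1]: now 3*log(y) + log(y - 5) + 2*log(y - 1).
Answer: 3*log(y) + log(y - 5) + 2*log(y - 1).


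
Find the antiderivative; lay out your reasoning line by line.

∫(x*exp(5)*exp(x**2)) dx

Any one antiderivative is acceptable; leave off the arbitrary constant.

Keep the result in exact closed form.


Step 1. Substitute u = x**2 + 5, turning ∫(x*exp(5)*exp(x**2)) dx into ∫(exp(u)/2) du: now ∫(exp(u)/2) du.
Step 2. Evaluate the standard form: now exp(u)/2.
Step 3. Substitute back u = x**2 + 5: now exp(x**2 + 5)/2.
Answer: exp(x**2 + 5)/2.


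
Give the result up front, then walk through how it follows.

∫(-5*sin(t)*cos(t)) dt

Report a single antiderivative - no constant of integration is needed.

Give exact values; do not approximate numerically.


The answer is -5*sin(t)**2/2.
Step 1. Substitute u = sin(t), turning ∫(-5*sin(t)*cos(t)) dt into ∫(-5*u) du: now ∫(-5*u) du.
Step 2. Evaluate the standard form: now -5*u**2/2.
Step 3. Substitute back u = sin(t): now -5*sin(t)**2/2.
Answer: -5*sin(t)**2/2.


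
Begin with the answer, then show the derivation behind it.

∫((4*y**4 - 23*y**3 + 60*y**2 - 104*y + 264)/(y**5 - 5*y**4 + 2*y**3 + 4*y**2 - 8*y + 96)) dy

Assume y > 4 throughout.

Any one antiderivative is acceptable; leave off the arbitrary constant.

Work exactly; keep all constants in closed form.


The answer is 3*log(y - 4) - 3*log(y - 3) + 4*log(y + 2) + atan(y/2).
Step 1. Decompose ∫((4*y**4 - 23*y**3 + 60*y**2 - 104*y + 264)/(y**5 - 5*y**4 + 2*y**3 + 4*y**2 - 8*y + 96)) dy by partial fractions, (4*y**4 - 23*y**3 + 60*y**2 - 104*y + 264)/(y**5 - 5*y**4 + 2*y**3 + 4*y**2 - 8*y + 96) = 2/(y**2 + 4) + 4/(y + 2) - 3/(y - 3) + 3/(y - 4): now ∫(3/(y - 4)) dy + ∫(-3/(y - 3)) dy + ∫(4/(y + 2)) dy + ∫(2/(y**2 + 4)) dy.
Step 2. Evaluate the standard form [assuming y > 3]: now -3*log(y - 3) + ∫(3/(y - 4)) dy + ∫(4/(y + 2)) dy + ∫(2/(y**2 + 4)) dy.
Step 3. Evaluate the standard form [assuming y > 4]: now 3*log(y - 4) - 3*log(y - 3) + ∫(4/(y + 2)) dy + ∫(2/(y**2 + 4)) dy.
Step 4. Evaluate the standard form [assuming y > -2]: now 3*log(y - 4) - 3*log(y - 3) + 4*log(y + 2) + ∫(2/(y**2 + 4)) dy.
Step 5. Evaluate the standard form: now 3*log(y - 4) - 3*log(y - 3) + 4*log(y + 2) + atan(y/2).
Answer: 3*log(y - 4) - 3*log(y - 3) + 4*log(y + 2) + atan(y/2).


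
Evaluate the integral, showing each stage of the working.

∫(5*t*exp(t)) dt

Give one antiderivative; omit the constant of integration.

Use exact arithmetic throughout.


Step 1. Integrate ∫(5*t*exp(t)) dt by parts with u = t, dv = (5*exp(t)) dt, so v = 5*exp(t): now 5*t*exp(t) + ∫(-5*exp(t)) dt.
Step 2. Evaluate the standard form: now 5*t*exp(t) - 5*exp(t).
Answer: 5*t*exp(t) - 5*exp(t).


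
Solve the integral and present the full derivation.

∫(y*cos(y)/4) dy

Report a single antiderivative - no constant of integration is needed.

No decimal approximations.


Step 1. Integrate ∫(y*cos(y)/4) dy by parts with u = y, dv = (cos(y)/4) dy, so v = sin(y)/4: now y*sin(y)/4 + ∫(-sin(y)/4) dy.
Step 2. Evaluate the standard form: now y*sin(y)/4 + cos(y)/4.
Answer: y*sin(y)/4 + cos(y)/4.


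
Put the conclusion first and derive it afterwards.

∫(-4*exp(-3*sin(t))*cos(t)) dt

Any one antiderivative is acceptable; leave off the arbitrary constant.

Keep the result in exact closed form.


The answer is 4*exp(-3*sin(t))/3.
Step 1. Substitute u = sin(t), turning ∫(-4*exp(-3*sin(t))*cos(t)) dt into ∫(-4*exp(-3*u)) du: now ∫(-4*exp(-3*u)) du.
Step 2. Evaluate the standard form: now 4*exp(-3*u)/3.
Step 3. Substitute back u = sin(t): now 4*exp(-3*sin(t))/3.
Answer: 4*exp(-3*sin(t))/3.


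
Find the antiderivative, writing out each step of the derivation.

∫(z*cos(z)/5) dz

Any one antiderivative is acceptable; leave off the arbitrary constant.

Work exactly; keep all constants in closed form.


Step 1. Integrate ∫(z*cos(z)/5) dz by parts with u = z, dv = (cos(z)/5) dz, so v = sin(z)/5: now z*sin(z)/5 + ∫(-sin(z)/5) dz.
Step 2. Evaluate the standard form: now z*sin(z)/5 + cos(z)/5.
Answer: z*sin(z)/5 + cos(z)/5.


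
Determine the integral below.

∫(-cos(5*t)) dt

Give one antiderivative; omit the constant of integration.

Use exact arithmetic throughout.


Answer: -sin(5*t)/5.


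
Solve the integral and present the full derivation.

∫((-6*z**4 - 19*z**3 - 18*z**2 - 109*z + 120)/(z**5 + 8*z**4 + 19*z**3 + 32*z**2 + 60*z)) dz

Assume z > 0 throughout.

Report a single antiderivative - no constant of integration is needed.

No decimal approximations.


Step 1. Decompose ∫((-6*z**4 - 19*z**3 - 18*z**2 - 109*z + 120)/(z**5 + 8*z**4 + 19*z**3 + 32*z**2 + 60*z)) dz by partial fractions, (-6*z**4 - 19*z**3 - 18*z**2 - 109*z + 120)/(z**5 + 8*z**4 + 19*z**3 + 32*z**2 + 60*z) = -3/(z**2 + 4) - 4/(z + 5) - 4/(z + 3) + 2/z: now ∫(2/z) dz + ∫(-4/(z + 3)) dz + ∫(-4/(z + 5)) dz + ∫(-3/(z**2 + 4)) dz.
Step 2. Evaluate the standard form [assuming z > -5]: now -4*log(z + 5) + ∫(2/z) dz + ∫(-4/(z + 3)) dz + ∫(-3/(z**2 + 4)) dz.
Step 3. Evaluate the standard form [assuming z > -3]: now -4*log(z + 3) - 4*log(z + 5) + ∫(2/z) dz + ∫(-3/(z**2 + 4)) dz.
Step 4. Evaluate the standard form [assuming z > 0]: now 2*log(z) - 4*log(z + 3) - 4*log(z + 5) + ∫(-3/(z**2 + 4)) dz.
Step 5. Evaluate the standard form: now 2*log(z) - 4*log(z + 3) - 4*log(z + 5) - 3*atan(z/2)/2.
Answer: 2*log(z) - 4*log(z + 3) - 4*log(z + 5) - 3*atan(z/2)/2.


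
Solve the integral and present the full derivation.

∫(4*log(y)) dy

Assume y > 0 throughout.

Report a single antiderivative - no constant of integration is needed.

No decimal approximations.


Step 1. Integrate ∫(4*log(y)) dy by parts with u = log(y), dv = (4) dy, so v = 4*y [assuming y > 0]: now 4*y*log(y) + ∫(-4) dy.
Step 2. Evaluate the standard form: now 4*y*log(y) - 4*y.
Answer: 4*y*log(y) - 4*y.


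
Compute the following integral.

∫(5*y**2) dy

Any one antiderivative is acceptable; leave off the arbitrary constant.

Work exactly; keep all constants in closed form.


Answer: 5*y**3/3.


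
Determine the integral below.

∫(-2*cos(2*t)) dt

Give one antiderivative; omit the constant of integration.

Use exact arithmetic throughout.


Answer: -sin(2*t).


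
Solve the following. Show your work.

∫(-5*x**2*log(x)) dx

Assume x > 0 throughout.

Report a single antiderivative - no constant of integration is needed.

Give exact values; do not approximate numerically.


Step 1. Integrate ∫(-5*x**2*log(x)) dx by parts with u = log(x), dv = (-5*x**2) dx, so v = -5*x**3/3 [assuming x > 0]: now -5*x**3*log(x)/3 + ∫(5*x**2/3) dx.
Step 2. Evaluate the standard form: now -5*x**3*log(x)/3 + 5*x**3/9.
Answer: -5*x**3*log(x)/3 + 5*x**3/9.


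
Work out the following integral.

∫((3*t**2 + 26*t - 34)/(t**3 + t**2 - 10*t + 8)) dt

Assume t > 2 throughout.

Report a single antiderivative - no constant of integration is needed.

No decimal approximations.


Answer: 5*log(t - 2) + log(t - 1) - 3*log(t + 4).


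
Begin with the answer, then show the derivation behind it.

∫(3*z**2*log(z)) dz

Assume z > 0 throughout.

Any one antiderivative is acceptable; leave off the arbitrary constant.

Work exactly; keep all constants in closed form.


The answer is z**3*log(z) - z**3/3.
Step 1. Integrate ∫(3*z**2*log(z)) dz by parts with u = log(z), dv = (3*z**2) dz, so v = z**3 [assuming z > 0]: now z**3*log(z) + ∫(-z**2) dz.
Step 2. Evaluate the standard form: now z**3*log(z) - z**3/3.
Answer: z**3*log(z) - z**3/3.


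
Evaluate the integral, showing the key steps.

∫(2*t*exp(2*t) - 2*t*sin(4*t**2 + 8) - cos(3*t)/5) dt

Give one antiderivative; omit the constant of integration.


Step 1. Rewrite: now ∫(2*t*exp(2*t)) dt + ∫(-2*t*sin(4*t**2 + 8)) dt + ∫(-cos(3*t)/5) dt.
Step 2. Substitute u = t**2 + 2, turning ∫(-2*t*sin(4*t**2 + 8)) dt into ∫(-sin(4*u)) du: now ∫(2*t*exp(2*t)) dt + ∫(-sin(4*u)) du + ∫(-cos(3*t)/5) dt.
Step 3. Evaluate the standard form: now cos(4*u)/4 + ∫(2*t*exp(2*t)) dt + ∫(-cos(3*t)/5) dt.
Step 4. Substitute back u = t**2 + 2: now cos(4*t**2 + 8)/4 + ∫(2*t*exp(2*t)) dt + ∫(-cos(3*t)/5) dt.
Step 5. Integrate ∫(2*t*exp(2*t)) dt by parts with u = t, dv = (2*exp(2*t)) dt, so v = exp(2*t): now t*exp(2*t) + cos(4*t**2 + 8)/4 + ∫(-exp(2*t)) dt + ∫(-cos(3*t)/5) dt.
Step 6. Evaluate the standard form: now t*exp(2*t) - exp(2*t)/2 + cos(4*t**2 + 8)/4 + ∫(-cos(3*t)/5) dt.
Step 7. Evaluate the standard form: now t*exp(2*t) - exp(2*t)/2 - sin(3*t)/15 + cos(4*t**2 + 8)/4.
Answer: t*exp(2*t) - exp(2*t)/2 - sin(3*t)/15 + cos(4*t**2 + 8)/4.


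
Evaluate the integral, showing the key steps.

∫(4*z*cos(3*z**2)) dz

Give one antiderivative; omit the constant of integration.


Step 1. Substitute u = z**2, turning ∫(4*z*cos(3*z**2)) dz into ∫(2*cos(3*u)) du: now ∫(2*cos(3*u)) du.
Step 2. Evaluate the standard form: now 2*sin(3*u)/3.
Step 3. Substitute back u = z**2: now 2*sin(3*z**2)/3.
Answer: 2*sin(3*z**2)/3.


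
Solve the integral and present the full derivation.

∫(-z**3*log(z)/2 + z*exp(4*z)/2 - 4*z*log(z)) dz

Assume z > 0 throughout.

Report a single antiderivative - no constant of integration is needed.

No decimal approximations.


Step 1. Rewrite: now ∫(z*exp(4*z)/2) dz + ∫(-4*z*log(z)) dz + ∫(-z**3*log(z)/2) dz.
Step 2. Integrate ∫(-z**3*log(z)/2) dz by parts with u = log(z), dv = (-z**3/2) dz, so v = -z**4/8 [assuming z > 0]: now -z**4*log(z)/8 + ∫(z**3/8) dz + ∫(z*exp(4*z)/2) dz + ∫(-4*z*log(z)) dz.
Step 3. Evaluate the standard form: now -z**4*log(z)/8 + z**4/32 + ∫(z*exp(4*z)/2) dz + ∫(-4*z*log(z)) dz.
Step 4. Integrate ∫(-4*z*log(z)) dz by parts with u = log(z), dv = (-4*z) dz, so v = -2*z**2 [assuming z > 0]: now -z**4*log(z)/8 + z**4/32 - 2*z**2*log(z) + ∫(2*z) dz + ∫(z*exp(4*z)/2) dz.
Step 5. Evaluate the standard form: now -z**4*log(z)/8 + z**4/32 - 2*z**2*log(z) + z**2 + ∫(z*exp(4*z)/2) dz.
Step 6. Integrate ∫(z*exp(4*z)/2) dz by parts with u = z, dv = (exp(4*z)/2) dz, so v = exp(4*z)/8: now -z**4*log(z)/8 + z**4/32 - 2*z**2*log(z) + z**2 + z*exp(4*z)/8 + ∫(-exp(4*z)/8) dz.
Step 7. Evaluate the standard form: now -z**4*log(z)/8 + z**4/32 - 2*z**2*log(z) + z**2 + z*exp(4*z)/8 - exp(4*z)/32.
Answer: -z**4*log(z)/8 + z**4/32 - 2*z**2*log(z) + z**2 + z*exp(4*z)/8 - exp(4*z)/32.


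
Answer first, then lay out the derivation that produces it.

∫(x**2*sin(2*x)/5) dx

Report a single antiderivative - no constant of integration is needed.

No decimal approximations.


The answer is -x**2*cos(2*x)/10 + x*sin(2*x)/10 + cos(2*x)/20.
Step 1. Integrate ∫(x**2*sin(2*x)/5) dx by parts with u = x**2, dv = (sin(2*x)/5) dx, so v = -cos(2*x)/10: now -x**2*cos(2*x)/10 + ∫(x*cos(2*x)/5) dx.
Step 2. Integrate ∫(x*cos(2*x)/5) dx by parts with u = x, dv = (cos(2*x)/5) dx, so v = sin(2*x)/10: now -x**2*cos(2*x)/10 + x*sin(2*x)/10 + ∫(-sin(2*x)/10) dx.
Step 3. Evaluate the standard form: now -x**2*cos(2*x)/10 + x*sin(2*x)/10 + cos(2*x)/20.
Answer: -x**2*cos(2*x)/10 + x*sin(2*x)/10 + cos(2*x)/20.


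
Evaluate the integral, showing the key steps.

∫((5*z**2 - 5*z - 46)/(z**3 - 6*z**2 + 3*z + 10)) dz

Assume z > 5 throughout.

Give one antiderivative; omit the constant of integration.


Step 1. Decompose ∫((5*z**2 - 5*z - 46)/(z**3 - 6*z**2 + 3*z + 10)) dz by partial fractions, (5*z**2 - 5*z - 46)/(z**3 - 6*z**2 + 3*z + 10) = -2/(z + 1) + 4/(z - 2) + 3/(z - 5): now ∫(3/(z - 5)) dz + ∫(4/(z - 2)) dz + ∫(-2/(z + 1)) dz.
Step 2. Evaluate the standard form [assuming z > -1]: now -2*log(z + 1) + ∫(3/(z - 5)) dz + ∫(4/(z - 2)) dz.
Step 3. Evaluate the standard form [assuming z > 2]: now 4*log(z - 2) - 2*log(z + 1) + ∫(3/(z - 5)) dz.
Step 4. Evaluate the standard form [assuming z > 5]: now 3*log(z - 5) + 4*log(z - 2) - 2*log(z + 1).
Answer: 3*log(z - 5) + 4*log(z - 2) - 2*log(z + 1).


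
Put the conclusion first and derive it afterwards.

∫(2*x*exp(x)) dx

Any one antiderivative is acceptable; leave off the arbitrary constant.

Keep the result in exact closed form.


The answer is 2*x*exp(x) - 2*exp(x).
Step 1. Integrate ∫(2*x*exp(x)) dx by parts with u = x, dv = (2*exp(x)) dx, so v = 2*exp(x): now 2*x*exp(x) + ∫(-2*exp(x)) dx.
Step 2. Evaluate the standard form: now 2*x*exp(x) - 2*exp(x).
Answer: 2*x*exp(x) - 2*exp(x).


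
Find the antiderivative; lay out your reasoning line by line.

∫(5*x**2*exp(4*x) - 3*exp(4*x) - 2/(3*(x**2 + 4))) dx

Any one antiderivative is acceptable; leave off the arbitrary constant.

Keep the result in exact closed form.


Step 1. Rewrite: now ∫(5*x**2*exp(4*x)) dx + ∫(-2/(3*(x**2 + 4))) dx + ∫(-3*exp(4*x)) dx.
Step 2. Evaluate the standard form: now -3*exp(4*x)/4 + ∫(5*x**2*exp(4*x)) dx + ∫(-2/(3*(x**2 + 4))) dx.
Step 3. Evaluate the standard form: now -3*exp(4*x)/4 - atan(x/2)/3 + ∫(5*x**2*exp(4*x)) dx.
Step 4. Integrate ∫(5*x**2*exp(4*x)) dx by parts with u = x**2, dv = (5*exp(4*x)) dx, so v = 5*exp(4*x)/4: now 5*x**2*exp(4*x)/4 - 3*exp(4*x)/4 - atan(x/2)/3 + ∫(-5*x*exp(4*x)/2) dx.
Step 5. Integrate ∫(-5*x*exp(4*x)/2) dx by parts with u = x, dv = (-5*exp(4*x)/2) dx, so v = -5*exp(4*x)/8: now 5*x**2*exp(4*x)/4 - 5*x*exp(4*x)/8 - 3*exp(4*x)/4 - atan(x/2)/3 + ∫(5*exp(4*x)/8) dx.
Step 6. Evaluate the standard form: now 5*x**2*exp(4*x)/4 - 5*x*exp(4*x)/8 - 19*exp(4*x)/32 - atan(x/2)/3.
Answer: 5*x**2*exp(4*x)/4 - 5*x*exp(4*x)/8 - 19*exp(4*x)/32 - atan(x/2)/3.


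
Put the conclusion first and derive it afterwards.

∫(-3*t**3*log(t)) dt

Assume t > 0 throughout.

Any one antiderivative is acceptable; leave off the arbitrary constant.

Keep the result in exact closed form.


The answer is -3*t**4*log(t)/4 + 3*t**4/16.
Step 1. Integrate ∫(-3*t**3*log(t)) dt by parts with u = log(t), dv = (-3*t**3) dt, so v = -3*t**4/4 [assuming t > 0]: now -3*t**4*log(t)/4 + ∫(3*t**3/4) dt.
Step 2. Evaluate the standard form: now -3*t**4*log(t)/4 + 3*t**4/16.
Answer: -3*t**4*log(t)/4 + 3*t**4/16.


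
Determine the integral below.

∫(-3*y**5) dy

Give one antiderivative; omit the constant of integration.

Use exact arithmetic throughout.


Answer: -y**6/2.


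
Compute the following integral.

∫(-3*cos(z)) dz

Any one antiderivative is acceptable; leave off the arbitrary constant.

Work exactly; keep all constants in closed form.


Answer: -3*sin(z).


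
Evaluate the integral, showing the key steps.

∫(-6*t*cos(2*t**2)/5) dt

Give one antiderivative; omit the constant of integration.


Step 1. Substitute u = t**2, turning ∫(-6*t*cos(2*t**2)/5) dt into ∫(-3*cos(2*u)/5) du: now ∫(-3*cos(2*u)/5) du.
Step 2. Evaluate the standard form: now -3*sin(2*u)/10.
Step 3. Substitute back u = t**2: now -3*sin(2*t**2)/10.
Answer: -3*sin(2*t**2)/10.


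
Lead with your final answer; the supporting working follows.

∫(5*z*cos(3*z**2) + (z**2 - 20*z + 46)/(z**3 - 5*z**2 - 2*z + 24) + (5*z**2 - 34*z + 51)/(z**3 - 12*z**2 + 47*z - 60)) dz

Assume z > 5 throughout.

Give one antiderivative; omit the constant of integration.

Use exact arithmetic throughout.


The answer is 3*log(z - 5) + 2*log(z - 4) - 2*log(z - 3) + 3*log(z + 2) + 5*sin(3*z**2)/6.
Step 1. Rewrite: now ∫(5*z*cos(3*z**2)) dz + ∫((z**2 - 20*z + 46)/(z**3 - 5*z**2 - 2*z + 24)) dz + ∫((5*z**2 - 34*z + 51)/(z**3 - 12*z**2 + 47*z - 60)) dz.
Step 2. Decompose ∫((5*z**2 - 34*z + 51)/(z**3 - 12*z**2 + 47*z - 60)) dz by partial fractions, (5*z**2 - 34*z + 51)/(z**3 - 12*z**2 + 47*z - 60) = -3/(z - 3) + 5/(z - 4) + 3/(z - 5): now ∫(5*z*cos(3*z**2)) dz + ∫((z**2 - 20*z + 46)/(z**3 - 5*z**2 - 2*z + 24)) dz + ∫(3/(z - 5)) dz + ∫(5/(z - 4)) dz + ∫(-3/(z - 3)) dz.
Step 3. Evaluate the standard form [assuming z > 4]: now 5*log(z - 4) + ∫(5*z*cos(3*z**2)) dz + ∫((z**2 - 20*z + 46)/(z**3 - 5*z**2 - 2*z + 24)) dz + ∫(3/(z - 5)) dz + ∫(-3/(z - 3)) dz.
Step 4. Evaluate the standard form [assuming z > 5]: now 3*log(z - 5) + 5*log(z - 4) + ∫(5*z*cos(3*z**2)) dz + ∫((z**2 - 20*z + 46)/(z**3 - 5*z**2 - 2*z + 24)) dz + ∫(-3/(z - 3)) dz.
Step 5. Evaluate the standard form [assuming z > 3]: now 3*log(z - 5) + 5*log(z - 4) - 3*log(z - 3) + ∫(5*z*cos(3*z**2)) dz + ∫((z**2 - 20*z + 46)/(z**3 - 5*z**2 - 2*z + 24)) dz.
Step 6. Decompose ∫((z**2 - 20*z + 46)/(z**3 - 5*z**2 - 2*z + 24)) dz by partial fractions, (z**2 - 20*z + 46)/(z**3 - 5*z**2 - 2*z + 24) = 3/(z + 2) + 1/(z - 3) - 3/(z - 4): now 3*log(z - 5) + 5*log(z - 4) - 3*log(z - 3) + ∫(5*z*cos(3*z**2)) dz + ∫(-3/(z - 4)) dz + ∫(1/(z - 3)) dz + ∫(3/(z + 2)) dz.
Step 7. Evaluate the standard form [assuming z > 3]: now 3*log(z - 5) + 5*log(z - 4) - 2*log(z - 3) + ∫(5*z*cos(3*z**2)) dz + ∫(-3/(z - 4)) dz + ∫(3/(z + 2)) dz.
Step 8. Evaluate the standard form [assuming z > 4]: now 3*log(z - 5) + 2*log(z - 4) - 2*log(z - 3) + ∫(5*z*cos(3*z**2)) dz + ∫(3/(z + 2)) dz.
Step 9. Evaluate the standard form [assuming z > -2]: now 3*log(z - 5) + 2*log(z - 4) - 2*log(z - 3) + 3*log(z + 2) + ∫(5*z*cos(3*z**2)) dz.
Step 10. Substitute u = z**2, turning ∫(5*z*cos(3*z**2)) dz into ∫(5*cos(3*u)/2) du: now 3*log(z - 5) + 2*log(z - 4) - 2*log(z - 3) + 3*log(z + 2) + ∫(5*cos(3*u)/2) du.
Step 11. Evaluate the standard form: now 3*log(z - 5) + 2*log(z - 4) - 2*log(z - 3) + 3*log(z + 2) + 5*sin(3*u)/6.
Step 12. Substitute back u = z**2: now 3*log(z - 5) + 2*log(z - 4) - 2*log(z - 3) + 3*log(z + 2) + 5*sin(3*z**2)/6.
Answer: 3*log(z - 5) + 2*log(z - 4) - 2*log(z - 3) + 3*log(z + 2) + 5*sin(3*z**2)/6.


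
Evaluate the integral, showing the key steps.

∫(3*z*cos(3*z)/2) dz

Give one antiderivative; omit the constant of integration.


Step 1. Integrate ∫(3*z*cos(3*z)/2) dz by parts with u = z, dv = (3*cos(3*z)/2) dz, so v = sin(3*z)/2: now z*sin(3*z)/2 + ∫(-sin(3*z)/2) dz.
Step 2. Evaluate the standard form: now z*sin(3*z)/2 + cos(3*z)/6.
Answer: z*sin(3*z)/2 + cos(3*z)/6.


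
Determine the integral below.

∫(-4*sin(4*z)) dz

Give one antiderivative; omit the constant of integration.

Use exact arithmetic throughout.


Answer: cos(4*z).


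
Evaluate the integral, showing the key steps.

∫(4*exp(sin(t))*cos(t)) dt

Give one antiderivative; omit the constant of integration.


Step 1. Substitute u = sin(t), turning ∫(4*exp(sin(t))*cos(t)) dt into ∫(4*exp(u)) du: now ∫(4*exp(u)) du.
Step 2. Evaluate the standard form: now 4*exp(u).
Step 3. Substitute back u = sin(t): now 4*exp(sin(t)).
Answer: 4*exp(sin(t)).


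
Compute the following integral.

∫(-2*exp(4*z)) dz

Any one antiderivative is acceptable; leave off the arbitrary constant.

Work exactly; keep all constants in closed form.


Answer: -exp(4*z)/2.


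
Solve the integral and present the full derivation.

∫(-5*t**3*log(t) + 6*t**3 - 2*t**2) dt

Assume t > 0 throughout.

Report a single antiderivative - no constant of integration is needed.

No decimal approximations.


Step 1. Rewrite: now ∫(-2*t**2) dt + ∫(6*t**3) dt + ∫(-5*t**3*log(t)) dt.
Step 2. Evaluate the standard form: now -2*t**3/3 + ∫(6*t**3) dt + ∫(-5*t**3*log(t)) dt.
Step 3. Evaluate the standard form: now 3*t**4/2 - 2*t**3/3 + ∫(-5*t**3*log(t)) dt.
Step 4. Integrate ∫(-5*t**3*log(t)) dt by parts with u = log(t), dv = (-5*t**3) dt, so v = -5*t**4/4 [assuming t > 0]: now -5*t**4*log(t)/4 + 3*t**4/2 - 2*t**3/3 + ∫(5*t**3/4) dt.
Step 5. Evaluate the standard form: now -5*t**4*log(t)/4 + 29*t**4/16 - 2*t**3/3.
Answer: -5*t**4*log(t)/4 + 29*t**4/16 - 2*t**3/3.


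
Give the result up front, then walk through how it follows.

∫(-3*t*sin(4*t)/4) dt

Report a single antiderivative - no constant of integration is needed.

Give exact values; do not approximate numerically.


The answer is 3*t*cos(4*t)/16 - 3*sin(4*t)/64.
Step 1. Integrate ∫(-3*t*sin(4*t)/4) dt by parts with u = t, dv = (-3*sin(4*t)/4) dt, so v = 3*cos(4*t)/16: now 3*t*cos(4*t)/16 + ∫(-3*cos(4*t)/16) dt.
Step 2. Evaluate the standard form: now 3*t*cos(4*t)/16 - 3*sin(4*t)/64.
Answer: 3*t*cos(4*t)/16 - 3*sin(4*t)/64.


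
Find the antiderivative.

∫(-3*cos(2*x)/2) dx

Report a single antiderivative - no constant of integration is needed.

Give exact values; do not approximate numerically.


Answer: -3*sin(2*x)/4.


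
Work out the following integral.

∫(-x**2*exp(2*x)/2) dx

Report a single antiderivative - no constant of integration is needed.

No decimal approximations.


Answer: -x**2*exp(2*x)/4 + x*exp(2*x)/4 - exp(2*x)/8.


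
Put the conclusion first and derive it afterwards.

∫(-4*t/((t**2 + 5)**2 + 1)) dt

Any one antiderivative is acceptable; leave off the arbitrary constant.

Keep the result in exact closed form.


The answer is -2*atan(t**2 + 5).
Step 1. Substitute u = t**2 + 5, turning ∫(-4*t/((t**2 + 5)**2 + 1)) dt into ∫(-2/(u**2 + 1)) du: now ∫(-2/(u**2 + 1)) du.
Step 2. Evaluate the standard form: now -2*atan(u).
Step 3. Substitute back u = t**2 + 5: now -2*atan(t**2 + 5).
Answer: -2*atan(t**2 + 5).


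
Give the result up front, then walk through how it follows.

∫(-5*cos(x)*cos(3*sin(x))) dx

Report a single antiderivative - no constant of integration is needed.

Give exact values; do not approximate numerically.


The answer is -5*sin(3*sin(x))/3.
Step 1. Substitute u = sin(x), turning ∫(-5*cos(x)*cos(3*sin(x))) dx into ∫(-5*cos(3*u)) du: now ∫(-5*cos(3*u)) du.
Step 2. Evaluate the standard form: now -5*sin(3*u)/3.
Step 3. Substitute back u = sin(x): now -5*sin(3*sin(x))/3.
Answer: -5*sin(3*sin(x))/3.


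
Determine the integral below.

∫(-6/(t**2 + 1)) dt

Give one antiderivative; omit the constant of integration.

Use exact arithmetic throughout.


Answer: -6*atan(t).


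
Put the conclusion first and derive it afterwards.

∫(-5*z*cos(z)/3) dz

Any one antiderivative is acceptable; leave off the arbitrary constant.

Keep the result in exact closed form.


The answer is -5*z*sin(z)/3 - 5*cos(z)/3.
Step 1. Integrate ∫(-5*z*cos(z)/3) dz by parts with u = z, dv = (-5*cos(z)/3) dz, so v = -5*sin(z)/3: now -5*z*sin(z)/3 + ∫(5*sin(z)/3) dz.
Step 2. Evaluate the standard form: now -5*z*sin(z)/3 - 5*cos(z)/3.
Answer: -5*z*sin(z)/3 - 5*cos(z)/3.


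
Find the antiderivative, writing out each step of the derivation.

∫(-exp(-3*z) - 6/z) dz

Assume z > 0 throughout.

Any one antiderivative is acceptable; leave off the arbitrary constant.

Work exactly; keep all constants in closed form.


Step 1. Rewrite: now ∫(-6/z) dz + ∫(-exp(-3*z)) dz.
Step 2. Evaluate the standard form: now ∫(-6/z) dz + exp(-3*z)/3.
Step 3. Evaluate the standard form [assuming z > 0]: now -6*log(z) + exp(-3*z)/3.
Answer: -6*log(z) + exp(-3*z)/3.


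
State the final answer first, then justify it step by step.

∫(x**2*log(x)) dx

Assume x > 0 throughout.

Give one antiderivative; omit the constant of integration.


The answer is x**3*log(x)/3 - x**3/9.
Step 1. Integrate ∫(x**2*log(x)) dx by parts with u = log(x), dv = (x**2) dx, so v = x**3/3 [assuming x > 0]: now x**3*log(x)/3 + ∫(-x**2/3) dx.
Step 2. Evaluate the standard form: now x**3*log(x)/3 - x**3/9.
Answer: x**3*log(x)/3 - x**3/9.


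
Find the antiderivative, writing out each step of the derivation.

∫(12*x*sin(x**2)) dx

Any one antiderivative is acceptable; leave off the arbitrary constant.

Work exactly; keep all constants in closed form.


Step 1. Substitute u = x**2, turning ∫(12*x*sin(x**2)) dx into ∫(6*sin(u)) du: now ∫(6*sin(u)) du.
Step 2. Evaluate the standard form: now -6*cos(u).
Step 3. Substitute back u = x**2: now -6*cos(x**2).
Answer: -6*cos(x**2).


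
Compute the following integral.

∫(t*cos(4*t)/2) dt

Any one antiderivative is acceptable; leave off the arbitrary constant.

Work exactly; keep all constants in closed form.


Answer: t*sin(4*t)/8 + cos(4*t)/32.


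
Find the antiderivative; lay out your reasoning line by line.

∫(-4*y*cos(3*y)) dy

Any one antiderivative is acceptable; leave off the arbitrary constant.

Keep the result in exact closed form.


Step 1. Integrate ∫(-4*y*cos(3*y)) dy by parts with u = y, dv = (-4*cos(3*y)) dy, so v = -4*sin(3*y)/3: now -4*y*sin(3*y)/3 + ∫(4*sin(3*y)/3) dy.
Step 2. Evaluate the standard form: now -4*y*sin(3*y)/3 - 4*cos(3*y)/9.
Answer: -4*y*sin(3*y)/3 - 4*cos(3*y)/9.


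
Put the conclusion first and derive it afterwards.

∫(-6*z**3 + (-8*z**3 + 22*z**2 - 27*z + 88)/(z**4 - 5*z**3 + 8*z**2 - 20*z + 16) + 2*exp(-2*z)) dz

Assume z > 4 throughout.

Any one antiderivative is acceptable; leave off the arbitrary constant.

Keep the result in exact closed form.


The answer is -3*z**4/2 - 3*log(z - 4) - 5*log(z - 1) - atan(z/2)/2 - exp(-2*z).
Step 1. Rewrite: now ∫(-6*z**3) dz + ∫((-8*z**3 + 22*z**2 - 27*z + 88)/(z**4 - 5*z**3 + 8*z**2 - 20*z + 16)) dz + ∫(2*exp(-2*z)) dz.
Step 2. Evaluate the standard form: now -3*z**4/2 + ∫((-8*z**3 + 22*z**2 - 27*z + 88)/(z**4 - 5*z**3 + 8*z**2 - 20*z + 16)) dz + ∫(2*exp(-2*z)) dz.
Step 3. Evaluate the standard form: now -3*z**4/2 + ∫((-8*z**3 + 22*z**2 - 27*z + 88)/(z**4 - 5*z**3 + 8*z**2 - 20*z + 16)) dz - exp(-2*z).
Step 4. Decompose ∫((-8*z**3 + 22*z**2 - 27*z + 88)/(z**4 - 5*z**3 + 8*z**2 - 20*z + 16)) dz by partial fractions, (-8*z**3 + 22*z**2 - 27*z + 88)/(z**4 - 5*z**3 + 8*z**2 - 20*z + 16) = -1/(z**2 + 4) - 5/(z - 1) - 3/(z - 4): now -3*z**4/2 + ∫(-3/(z - 4)) dz + ∫(-5/(z - 1)) dz + ∫(-1/(z**2 + 4)) dz - exp(-2*z).
Step 5. Evaluate the standard form [assuming z > 4]: now -3*z**4/2 - 3*log(z - 4) + ∫(-5/(z - 1)) dz + ∫(-1/(z**2 + 4)) dz - exp(-2*z).
Step 6. Evaluate the standard form [assuming z > 1]: now -3*z**4/2 - 3*log(z - 4) - 5*log(z - 1) + ∫(-1/(z**2 + 4)) dz - exp(-2*z).
Step 7. Evaluate the standard form: now -3*z**4/2 - 3*log(z - 4) - 5*log(z - 1) - atan(z/2)/2 - exp(-2*z).
Answer: -3*z**4/2 - 3*log(z - 4) - 5*log(z - 1) - atan(z/2)/2 - exp(-2*z).
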